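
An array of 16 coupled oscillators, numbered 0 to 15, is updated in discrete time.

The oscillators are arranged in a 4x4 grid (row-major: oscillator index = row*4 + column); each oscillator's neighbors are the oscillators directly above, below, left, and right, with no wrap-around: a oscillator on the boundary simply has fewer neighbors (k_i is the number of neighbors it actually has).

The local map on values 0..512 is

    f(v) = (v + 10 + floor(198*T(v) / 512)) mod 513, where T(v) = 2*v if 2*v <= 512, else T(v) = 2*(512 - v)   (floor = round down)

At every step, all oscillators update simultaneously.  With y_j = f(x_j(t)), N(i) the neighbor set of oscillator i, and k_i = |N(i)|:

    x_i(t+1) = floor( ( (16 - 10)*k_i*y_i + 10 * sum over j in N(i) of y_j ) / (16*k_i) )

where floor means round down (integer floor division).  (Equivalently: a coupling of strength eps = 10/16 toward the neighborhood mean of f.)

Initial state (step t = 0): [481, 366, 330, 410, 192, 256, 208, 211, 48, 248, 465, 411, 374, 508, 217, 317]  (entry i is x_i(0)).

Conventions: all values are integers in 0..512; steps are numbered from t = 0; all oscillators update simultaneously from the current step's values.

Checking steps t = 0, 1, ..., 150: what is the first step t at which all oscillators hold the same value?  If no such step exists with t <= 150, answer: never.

Simulating step by step:
t=0: [481, 366, 330, 410, 192, 256, 208, 211, 48, 248, 465, 411, 374, 508, 217, 317]  (not all equal)
t=1: [262, 379, 464, 456, 247, 434, 429, 430, 304, 336, 460, 472, 215, 280, 355, 457]  (not all equal)
t=2: [467, 492, 504, 507, 468, 489, 505, 506, 452, 486, 501, 509, 441, 459, 492, 502]  (not all equal)
t=3: [352, 110, 6, 7, 404, 83, 6, 7, 403, 161, 5, 6, 507, 297, 110, 6]  (not all equal)
t=4: [401, 214, 58, 21, 423, 217, 41, 21, 352, 289, 91, 20, 305, 283, 183, 77]  (not all equal)
t=5: [464, 354, 149, 67, 474, 373, 143, 53, 483, 414, 209, 92, 476, 442, 289, 173]  (not all equal)
t=6: [343, 447, 285, 165, 208, 378, 293, 156, 104, 402, 362, 231, 158, 391, 427, 319]  (not all equal)
t=7: [457, 490, 443, 349, 385, 473, 448, 355, 315, 446, 478, 417, 323, 453, 492, 467]  (not all equal)
t=8: [346, 212, 397, 491, 390, 236, 345, 493, 487, 344, 237, 395, 487, 396, 214, 349]  (not all equal)
t=9: [456, 437, 367, 157, 375, 448, 393, 206, 205, 393, 450, 377, 156, 367, 439, 458]  (not all equal)
t=10: [501, 502, 451, 378, 473, 500, 479, 406, 404, 478, 500, 473, 376, 451, 502, 502]  (not all equal)
t=11: [4, 110, 294, 498, 106, 3, 159, 288, 288, 159, 3, 106, 498, 294, 110, 4]  (not all equal)
t=12: [132, 181, 281, 296, 178, 159, 261, 279, 279, 261, 159, 178, 296, 281, 181, 132]  (not all equal)
t=13: [296, 332, 440, 470, 331, 356, 411, 439, 439, 411, 356, 331, 470, 440, 332, 296]  (not all equal)
t=14: [477, 485, 500, 507, 485, 488, 496, 500, 500, 496, 488, 485, 507, 500, 485, 477]  (not all equal)
t=15: [1, 2, 5, 6, 2, 3, 4, 5, 5, 4, 3, 2, 6, 5, 2, 1]  (not all equal)
t=16: [12, 14, 17, 18, 14, 15, 16, 17, 17, 16, 15, 14, 18, 17, 14, 12]  (not all equal)
t=17: [32, 35, 38, 40, 35, 36, 38, 38, 38, 38, 36, 35, 40, 38, 35, 32]  (not all equal)
t=18: [69, 72, 76, 78, 72, 73, 75, 76, 76, 75, 73, 72, 78, 76, 72, 69]  (not all equal)
t=19: [135, 137, 143, 145, 137, 139, 142, 143, 143, 142, 139, 137, 145, 143, 137, 135]  (not all equal)
t=20: [250, 254, 261, 264, 254, 256, 260, 261, 261, 260, 256, 254, 264, 261, 254, 250]  (not all equal)
t=21: [457, 460, 463, 465, 460, 462, 464, 463, 463, 464, 462, 460, 465, 463, 460, 457]  (not all equal)
t=22: [509, 509, 510, 510, 509, 510, 510, 510, 510, 510, 510, 509, 510, 510, 509, 509]  (not all equal)
t=23: [8, 8, 8, 8, 8, 8, 8, 8, 8, 8, 8, 8, 8, 8, 8, 8]  (all equal)

Answer: 23
Key observation: Synchronization is absorbing here: once all oscillators are equal they stay equal, and step 23 is the first all-equal step.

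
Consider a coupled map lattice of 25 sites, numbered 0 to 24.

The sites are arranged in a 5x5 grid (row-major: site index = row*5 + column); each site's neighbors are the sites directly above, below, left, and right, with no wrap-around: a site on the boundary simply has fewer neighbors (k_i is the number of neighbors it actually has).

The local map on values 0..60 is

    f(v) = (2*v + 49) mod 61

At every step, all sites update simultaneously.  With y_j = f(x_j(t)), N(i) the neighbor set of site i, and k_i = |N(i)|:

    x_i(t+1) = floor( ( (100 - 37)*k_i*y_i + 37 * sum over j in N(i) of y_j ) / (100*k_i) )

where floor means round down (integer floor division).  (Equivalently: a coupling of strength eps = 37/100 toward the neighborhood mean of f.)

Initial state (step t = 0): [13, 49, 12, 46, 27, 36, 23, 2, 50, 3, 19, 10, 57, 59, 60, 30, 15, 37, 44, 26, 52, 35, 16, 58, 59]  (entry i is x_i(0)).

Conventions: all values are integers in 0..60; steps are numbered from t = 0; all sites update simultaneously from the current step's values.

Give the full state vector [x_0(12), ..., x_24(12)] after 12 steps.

Simulating step by step:
t=0: [13, 49, 12, 46, 27, 36, 23, 2, 50, 3, 19, 10, 57, 59, 60, 30, 15, 37, 44, 26, 52, 35, 16, 58, 59]
t=1: [24, 23, 19, 21, 40, 46, 34, 43, 32, 48, 30, 16, 35, 40, 46, 39, 21, 9, 21, 38, 39, 45, 25, 36, 43]
t=2: [32, 35, 25, 29, 14, 29, 43, 25, 39, 24, 35, 30, 40, 19, 16, 13, 23, 18, 25, 9, 7, 19, 34, 47, 19]
t=3: [52, 49, 41, 36, 25, 44, 25, 29, 16, 27, 49, 40, 16, 22, 20, 20, 31, 27, 31, 14, 8, 27, 44, 28, 21]
t=4: [26, 25, 21, 46, 42, 21, 32, 37, 29, 37, 21, 16, 24, 31, 28, 27, 42, 38, 43, 23, 15, 34, 25, 39, 30]
t=5: [37, 38, 26, 22, 10, 33, 40, 15, 35, 13, 30, 24, 29, 44, 38, 33, 18, 10, 16, 34, 29, 43, 31, 15, 37]
t=6: [11, 7, 31, 33, 13, 40, 14, 25, 43, 17, 48, 34, 36, 21, 12, 48, 25, 17, 21, 38, 41, 22, 36, 20, 14]
t=7: [7, 10, 43, 43, 22, 10, 19, 36, 21, 18, 25, 47, 51, 29, 14, 23, 36, 31, 26, 9, 15, 33, 47, 30, 15]
t=8: [4, 10, 18, 17, 27, 13, 25, 46, 32, 24, 31, 27, 34, 39, 19, 35, 52, 45, 39, 12, 27, 46, 31, 39, 21]
t=9: [39, 19, 21, 28, 37, 26, 31, 27, 40, 37, 45, 42, 42, 16, 22, 51, 32, 23, 6, 15, 40, 27, 36, 13, 22]
t=10: [15, 26, 32, 32, 8, 34, 42, 35, 14, 5, 20, 18, 16, 17, 24, 27, 43, 32, 7, 19, 17, 41, 48, 20, 26]
t=11: [29, 35, 51, 41, 23, 42, 23, 45, 27, 44, 32, 21, 27, 20, 35, 34, 19, 38, 13, 26, 23, 12, 25, 25, 35]
t=12: [41, 49, 28, 18, 25, 23, 32, 24, 32, 25, 44, 33, 33, 32, 46, 49, 25, 12, 18, 41, 34, 19, 30, 37, 50]

Answer: [41, 49, 28, 18, 25, 23, 32, 24, 32, 25, 44, 33, 33, 32, 46, 49, 25, 12, 18, 41, 34, 19, 30, 37, 50]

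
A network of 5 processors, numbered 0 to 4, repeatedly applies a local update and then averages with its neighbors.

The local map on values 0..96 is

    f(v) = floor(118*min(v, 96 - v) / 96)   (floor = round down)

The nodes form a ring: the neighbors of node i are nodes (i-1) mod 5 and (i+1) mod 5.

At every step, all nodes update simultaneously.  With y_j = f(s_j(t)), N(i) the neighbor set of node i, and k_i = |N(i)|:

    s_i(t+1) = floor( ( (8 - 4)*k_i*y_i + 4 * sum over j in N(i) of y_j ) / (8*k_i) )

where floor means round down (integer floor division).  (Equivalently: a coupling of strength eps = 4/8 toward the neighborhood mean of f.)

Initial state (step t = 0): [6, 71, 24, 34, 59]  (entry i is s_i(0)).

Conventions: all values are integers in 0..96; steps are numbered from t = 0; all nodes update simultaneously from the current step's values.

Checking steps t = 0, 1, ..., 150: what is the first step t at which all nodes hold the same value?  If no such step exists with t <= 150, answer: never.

Answer: never
Key observation: The state at step 6 reappears at step 8 — the system is in a cycle of period 2 from step 6 on.  No step 0..8 is synchronized, and the cycle repeats forever, so no step up to 150 (or ever) has all nodes equal.

Derivation:
t=0: [6, 71, 24, 34, 59]  (not all equal)
t=1: [22, 24, 32, 39, 34]  (not all equal)
t=2: [31, 31, 38, 43, 39]  (not all equal)
t=3: [40, 40, 45, 49, 46]  (not all equal)
t=4: [50, 50, 54, 56, 54]  (not all equal)
t=5: [54, 54, 51, 50, 51]  (not all equal)
t=6: [52, 52, 54, 55, 54]  (not all equal)
t=7: [53, 53, 51, 50, 51]  (not all equal)
t=8: [52, 52, 54, 55, 54]  (not all equal)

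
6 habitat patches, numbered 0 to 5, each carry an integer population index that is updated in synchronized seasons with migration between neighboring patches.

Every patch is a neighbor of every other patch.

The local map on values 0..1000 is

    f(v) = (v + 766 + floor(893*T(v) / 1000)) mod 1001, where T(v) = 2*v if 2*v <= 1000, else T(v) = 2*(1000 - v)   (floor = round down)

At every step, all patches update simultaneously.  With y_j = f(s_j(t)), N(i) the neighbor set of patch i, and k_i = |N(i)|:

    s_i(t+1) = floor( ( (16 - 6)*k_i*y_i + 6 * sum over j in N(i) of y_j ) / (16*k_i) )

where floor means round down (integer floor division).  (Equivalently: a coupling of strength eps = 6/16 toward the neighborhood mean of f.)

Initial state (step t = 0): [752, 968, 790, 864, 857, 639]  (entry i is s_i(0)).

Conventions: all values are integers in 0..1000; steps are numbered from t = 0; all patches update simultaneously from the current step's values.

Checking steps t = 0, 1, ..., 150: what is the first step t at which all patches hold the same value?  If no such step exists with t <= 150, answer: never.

Answer: 8
Key observation: Synchronization is absorbing here: once all patches are equal they stay equal, and step 8 is the first all-equal step.

Derivation:
t=0: [752, 968, 790, 864, 857, 639]  (not all equal)
t=1: [863, 770, 847, 814, 817, 361]  (not all equal)
t=2: [876, 916, 883, 897, 896, 820]  (not all equal)
t=3: [860, 843, 856, 850, 851, 884]  (not all equal)
t=4: [875, 882, 877, 879, 879, 865]  (not all equal)
t=5: [862, 859, 861, 860, 860, 866]  (not all equal)
t=6: [873, 874, 873, 874, 874, 871]  (not all equal)
t=7: [864, 864, 864, 864, 864, 865]  (not all equal)
t=8: [871, 871, 871, 871, 871, 871]  (all equal)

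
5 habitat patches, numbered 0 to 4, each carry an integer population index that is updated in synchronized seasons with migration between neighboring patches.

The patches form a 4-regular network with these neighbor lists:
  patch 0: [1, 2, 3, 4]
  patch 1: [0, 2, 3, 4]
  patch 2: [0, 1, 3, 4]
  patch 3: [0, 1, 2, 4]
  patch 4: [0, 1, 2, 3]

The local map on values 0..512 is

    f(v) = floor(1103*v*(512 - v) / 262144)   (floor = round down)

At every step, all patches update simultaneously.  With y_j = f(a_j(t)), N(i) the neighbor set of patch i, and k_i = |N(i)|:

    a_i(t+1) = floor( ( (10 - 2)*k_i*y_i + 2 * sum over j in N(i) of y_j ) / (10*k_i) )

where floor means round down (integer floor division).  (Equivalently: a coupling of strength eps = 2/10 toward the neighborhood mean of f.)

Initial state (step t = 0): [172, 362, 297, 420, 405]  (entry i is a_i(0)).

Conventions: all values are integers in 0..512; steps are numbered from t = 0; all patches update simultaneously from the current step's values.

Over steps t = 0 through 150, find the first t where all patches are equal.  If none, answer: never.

Answer: 3
Key observation: Synchronization is absorbing here: once all patches are equal they stay equal, and step 3 is the first all-equal step.

Derivation:
t=0: [172, 362, 297, 420, 405]  (not all equal)
t=1: [238, 225, 255, 175, 190]  (not all equal)
t=2: [271, 269, 272, 252, 259]  (not all equal)
t=3: [274, 274, 274, 274, 274]  (all equal)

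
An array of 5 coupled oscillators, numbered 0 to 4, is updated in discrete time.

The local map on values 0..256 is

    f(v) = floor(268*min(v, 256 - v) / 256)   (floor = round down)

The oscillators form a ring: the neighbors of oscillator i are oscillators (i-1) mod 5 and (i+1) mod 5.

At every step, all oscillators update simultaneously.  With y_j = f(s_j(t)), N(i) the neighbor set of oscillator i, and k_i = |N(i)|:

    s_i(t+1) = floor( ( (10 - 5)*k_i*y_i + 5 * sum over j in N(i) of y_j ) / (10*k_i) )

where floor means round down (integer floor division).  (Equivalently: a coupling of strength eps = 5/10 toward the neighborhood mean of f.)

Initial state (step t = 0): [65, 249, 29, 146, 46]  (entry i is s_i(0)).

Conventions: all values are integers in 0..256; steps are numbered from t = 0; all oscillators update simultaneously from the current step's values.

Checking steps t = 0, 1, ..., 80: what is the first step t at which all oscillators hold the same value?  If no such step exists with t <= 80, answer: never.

Simulating step by step:
t=0: [65, 249, 29, 146, 46]  (not all equal)
t=1: [47, 28, 45, 77, 69]  (not all equal)
t=2: [49, 38, 50, 69, 68]  (not all equal)
t=3: [53, 45, 53, 66, 66]  (not all equal)
t=4: [56, 51, 56, 65, 65]  (not all equal)
t=5: [59, 55, 59, 65, 65]  (not all equal)
t=6: [61, 59, 61, 66, 66]  (not all equal)
t=7: [64, 62, 64, 67, 67]  (not all equal)
t=8: [67, 65, 67, 69, 69]  (not all equal)
t=9: [70, 69, 70, 71, 71]  (not all equal)
t=10: [73, 72, 73, 73, 73]  (not all equal)
t=11: [75, 75, 75, 76, 76]  (not all equal)
t=12: [78, 78, 78, 78, 78]  (all equal)

Answer: 12
Key observation: Synchronization is absorbing here: once all oscillators are equal they stay equal, and step 12 is the first all-equal step.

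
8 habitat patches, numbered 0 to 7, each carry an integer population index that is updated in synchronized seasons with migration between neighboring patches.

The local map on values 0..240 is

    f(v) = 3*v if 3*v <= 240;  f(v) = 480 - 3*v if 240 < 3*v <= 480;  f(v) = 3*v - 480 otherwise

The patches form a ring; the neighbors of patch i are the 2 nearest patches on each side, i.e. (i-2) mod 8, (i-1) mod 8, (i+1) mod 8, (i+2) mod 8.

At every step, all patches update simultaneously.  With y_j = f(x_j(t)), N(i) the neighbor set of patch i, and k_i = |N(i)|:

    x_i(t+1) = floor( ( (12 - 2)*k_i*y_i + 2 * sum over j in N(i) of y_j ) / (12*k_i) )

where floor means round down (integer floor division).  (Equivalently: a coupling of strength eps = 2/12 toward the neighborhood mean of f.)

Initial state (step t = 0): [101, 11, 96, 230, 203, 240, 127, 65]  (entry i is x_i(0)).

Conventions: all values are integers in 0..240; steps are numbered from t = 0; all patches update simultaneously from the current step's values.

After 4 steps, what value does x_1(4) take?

Simulating step by step:
t=0: [101, 11, 96, 230, 203, 240, 127, 65]
t=1: [169, 59, 182, 199, 138, 226, 113, 185]
t=2: [41, 159, 71, 118, 76, 181, 132, 85]
t=3: [124, 31, 197, 126, 210, 80, 96, 198]
t=4: [111, 95, 111, 109, 151, 223, 185, 121]

Answer: x_1(4) = 95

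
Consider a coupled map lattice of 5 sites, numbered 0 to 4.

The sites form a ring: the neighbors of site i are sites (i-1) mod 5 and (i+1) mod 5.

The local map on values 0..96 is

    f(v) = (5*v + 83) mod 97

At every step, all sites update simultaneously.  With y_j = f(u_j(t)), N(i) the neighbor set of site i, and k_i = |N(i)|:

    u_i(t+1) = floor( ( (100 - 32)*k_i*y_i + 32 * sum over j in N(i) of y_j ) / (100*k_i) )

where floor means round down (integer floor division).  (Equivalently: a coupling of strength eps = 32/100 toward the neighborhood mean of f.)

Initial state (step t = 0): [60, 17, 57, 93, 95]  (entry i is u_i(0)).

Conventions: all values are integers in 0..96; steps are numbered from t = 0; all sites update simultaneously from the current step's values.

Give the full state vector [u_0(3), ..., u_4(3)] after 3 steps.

Answer: [72, 85, 75, 69, 55]

Derivation:
t=0: [60, 17, 57, 93, 95]
t=1: [85, 75, 73, 66, 74]
t=2: [37, 60, 56, 37, 51]
t=3: [72, 85, 75, 69, 55]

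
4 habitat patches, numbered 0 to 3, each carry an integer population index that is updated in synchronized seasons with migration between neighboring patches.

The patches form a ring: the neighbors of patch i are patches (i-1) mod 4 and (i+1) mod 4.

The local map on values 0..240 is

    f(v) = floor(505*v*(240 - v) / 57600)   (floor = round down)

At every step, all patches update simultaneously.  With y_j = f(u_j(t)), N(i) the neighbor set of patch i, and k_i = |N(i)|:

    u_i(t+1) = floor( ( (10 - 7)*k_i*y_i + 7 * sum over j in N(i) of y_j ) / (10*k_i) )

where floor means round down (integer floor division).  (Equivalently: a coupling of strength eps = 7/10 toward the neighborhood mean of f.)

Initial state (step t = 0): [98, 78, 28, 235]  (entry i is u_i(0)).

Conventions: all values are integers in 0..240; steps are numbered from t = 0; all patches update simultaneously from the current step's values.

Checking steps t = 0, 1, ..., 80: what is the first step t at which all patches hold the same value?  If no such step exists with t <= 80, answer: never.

Simulating step by step:
t=0: [98, 78, 28, 235]  (not all equal)
t=1: [78, 93, 57, 63]  (not all equal)
t=2: [108, 106, 102, 99]  (not all equal)
t=3: [123, 123, 123, 123]  (all equal)

Answer: 3
Key observation: Synchronization is absorbing here: once all patches are equal they stay equal, and step 3 is the first all-equal step.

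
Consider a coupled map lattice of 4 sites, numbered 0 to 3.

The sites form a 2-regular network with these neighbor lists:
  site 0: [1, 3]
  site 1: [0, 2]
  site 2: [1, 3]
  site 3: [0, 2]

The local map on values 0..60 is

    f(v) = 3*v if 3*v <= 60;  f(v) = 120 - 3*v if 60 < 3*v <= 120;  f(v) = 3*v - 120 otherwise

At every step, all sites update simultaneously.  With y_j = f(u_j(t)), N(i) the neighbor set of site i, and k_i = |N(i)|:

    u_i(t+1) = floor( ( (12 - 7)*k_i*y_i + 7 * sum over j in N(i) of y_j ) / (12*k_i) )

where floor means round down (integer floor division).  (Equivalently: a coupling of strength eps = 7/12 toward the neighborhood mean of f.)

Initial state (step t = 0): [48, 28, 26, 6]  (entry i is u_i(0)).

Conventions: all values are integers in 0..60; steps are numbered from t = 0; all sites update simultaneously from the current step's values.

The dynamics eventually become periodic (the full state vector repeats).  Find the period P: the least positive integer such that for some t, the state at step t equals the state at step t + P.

Answer: 2
Key observation: The state at step 5, [24, 24, 24, 24], reappears at step 7 — and no state repeats earlier — so the cycle the system enters has period 2.

Derivation:
t=0: [48, 28, 26, 6]
t=1: [25, 34, 33, 26]
t=2: [36, 26, 26, 36]
t=3: [20, 33, 33, 20]
t=4: [48, 32, 32, 48]
t=5: [24, 24, 24, 24]
t=6: [48, 48, 48, 48]
t=7: [24, 24, 24, 24]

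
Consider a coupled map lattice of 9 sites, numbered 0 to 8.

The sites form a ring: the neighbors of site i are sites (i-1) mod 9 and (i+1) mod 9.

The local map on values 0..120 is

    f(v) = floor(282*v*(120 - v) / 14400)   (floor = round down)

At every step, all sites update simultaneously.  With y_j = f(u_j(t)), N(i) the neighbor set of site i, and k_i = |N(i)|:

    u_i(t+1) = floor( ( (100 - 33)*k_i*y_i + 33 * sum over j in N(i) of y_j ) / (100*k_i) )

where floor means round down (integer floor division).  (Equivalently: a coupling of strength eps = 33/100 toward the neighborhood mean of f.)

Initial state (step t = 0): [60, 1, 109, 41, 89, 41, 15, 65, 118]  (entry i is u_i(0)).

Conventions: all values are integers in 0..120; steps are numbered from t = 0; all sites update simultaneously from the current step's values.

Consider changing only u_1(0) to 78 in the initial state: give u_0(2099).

Answer: u_0(2099) = 69
Key observation: The state at step 4, [68, 68, 68, 68, 68, 68, 68, 68, 68], reappears at step 6: the system is in a cycle of period 2 from step 4 on.  Therefore the state at step 2099 equals the state at step 4 + ((2099 - 4) mod 2) = 5, which is [69, 69, 69, 69, 69, 69, 69, 69, 69].

Derivation:
t=0: [60, 78, 109, 41, 89, 41, 15, 65, 118]
t=1: [58, 58, 36, 54, 56, 56, 42, 52, 25]
t=2: [66, 68, 62, 67, 69, 69, 65, 64, 53]
t=3: [69, 69, 69, 69, 68, 68, 69, 69, 69]
t=4: [68, 68, 68, 68, 68, 68, 68, 68, 68]
t=5: [69, 69, 69, 69, 69, 69, 69, 69, 69]
t=6: [68, 68, 68, 68, 68, 68, 68, 68, 68]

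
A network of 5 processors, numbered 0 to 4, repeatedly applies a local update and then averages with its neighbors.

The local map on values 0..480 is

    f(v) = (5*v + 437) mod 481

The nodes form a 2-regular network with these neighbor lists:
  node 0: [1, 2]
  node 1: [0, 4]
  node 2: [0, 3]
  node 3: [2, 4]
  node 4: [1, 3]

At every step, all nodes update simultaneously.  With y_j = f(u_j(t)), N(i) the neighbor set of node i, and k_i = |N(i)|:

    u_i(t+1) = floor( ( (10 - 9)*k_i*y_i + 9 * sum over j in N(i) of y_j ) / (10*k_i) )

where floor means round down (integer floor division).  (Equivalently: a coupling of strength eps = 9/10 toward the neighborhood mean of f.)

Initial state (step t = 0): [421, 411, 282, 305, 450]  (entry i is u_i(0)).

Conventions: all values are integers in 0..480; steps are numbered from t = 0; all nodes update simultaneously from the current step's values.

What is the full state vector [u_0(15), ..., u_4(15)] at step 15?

Simulating step by step:
t=0: [421, 411, 282, 305, 450]
t=1: [234, 197, 119, 312, 84]
t=2: [254, 289, 113, 208, 277]
t=3: [241, 333, 138, 191, 250]
t=4: [174, 217, 299, 227, 298]
t=5: [73, 164, 214, 17, 93]
t=6: [193, 363, 169, 222, 193]
t=7: [335, 428, 276, 352, 238]
t=8: [264, 184, 244, 278, 218]
t=9: [305, 218, 335, 172, 358]
t=10: [126, 161, 186, 254, 218]
t=11: [318, 113, 206, 246, 253]
t=12: [39, 166, 149, 149, 144]
t=13: [251, 186, 188, 208, 255]
t=14: [393, 273, 168, 311, 224]
t=15: [351, 302, 277, 199, 203]

Answer: [351, 302, 277, 199, 203]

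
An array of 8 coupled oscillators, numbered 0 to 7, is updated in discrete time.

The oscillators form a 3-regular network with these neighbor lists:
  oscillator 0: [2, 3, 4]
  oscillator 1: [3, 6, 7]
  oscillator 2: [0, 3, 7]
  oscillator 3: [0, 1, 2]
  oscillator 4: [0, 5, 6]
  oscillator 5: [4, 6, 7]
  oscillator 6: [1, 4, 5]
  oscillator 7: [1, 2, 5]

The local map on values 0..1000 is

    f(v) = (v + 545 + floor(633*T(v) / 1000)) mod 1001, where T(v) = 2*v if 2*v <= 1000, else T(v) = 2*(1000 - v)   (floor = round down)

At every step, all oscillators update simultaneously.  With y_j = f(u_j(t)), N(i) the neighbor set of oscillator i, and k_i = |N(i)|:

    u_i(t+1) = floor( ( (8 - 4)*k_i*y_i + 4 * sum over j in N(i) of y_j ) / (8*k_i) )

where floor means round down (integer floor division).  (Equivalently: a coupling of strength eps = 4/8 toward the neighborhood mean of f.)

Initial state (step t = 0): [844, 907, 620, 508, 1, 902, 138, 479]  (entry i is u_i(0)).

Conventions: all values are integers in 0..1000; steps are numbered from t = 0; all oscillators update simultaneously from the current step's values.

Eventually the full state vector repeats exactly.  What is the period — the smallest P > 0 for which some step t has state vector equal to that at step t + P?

Simulating step by step:
t=0: [844, 907, 620, 508, 1, 902, 138, 479]
t=1: [603, 644, 637, 636, 608, 623, 709, 611]
t=2: [645, 637, 642, 641, 643, 641, 632, 643]
t=3: [638, 639, 638, 639, 638, 639, 640, 638]
t=4: [640, 639, 640, 640, 639, 639, 639, 640]
t=5: [639, 639, 639, 639, 639, 639, 640, 639]
t=6: [640, 639, 640, 640, 639, 639, 639, 640]

Answer: 2
Key observation: The state at step 4, [640, 639, 640, 640, 639, 639, 639, 640], reappears at step 6 — and no state repeats earlier — so the cycle the system enters has period 2.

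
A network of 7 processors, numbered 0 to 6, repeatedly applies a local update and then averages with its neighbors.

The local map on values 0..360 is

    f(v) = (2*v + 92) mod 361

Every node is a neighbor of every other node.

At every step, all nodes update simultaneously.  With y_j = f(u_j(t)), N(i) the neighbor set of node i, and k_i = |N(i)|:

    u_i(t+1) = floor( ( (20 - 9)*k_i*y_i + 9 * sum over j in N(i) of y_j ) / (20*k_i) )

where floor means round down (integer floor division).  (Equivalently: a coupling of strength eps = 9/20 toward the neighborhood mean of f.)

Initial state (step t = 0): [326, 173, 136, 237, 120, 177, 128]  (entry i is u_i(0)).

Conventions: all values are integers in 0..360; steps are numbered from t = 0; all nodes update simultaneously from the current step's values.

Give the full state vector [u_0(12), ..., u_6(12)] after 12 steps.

Answer: [140, 154, 135, 73, 113, 157, 127]

Derivation:
t=0: [326, 173, 136, 237, 120, 177, 128]
t=1: [90, 116, 81, 177, 238, 120, 245]
t=2: [256, 281, 247, 167, 225, 284, 232]
t=3: [228, 251, 219, 143, 198, 254, 205]
t=4: [172, 194, 163, 91, 143, 197, 150]
t=5: [87, 108, 79, 182, 60, 111, 67]
t=6: [251, 271, 244, 170, 226, 274, 232]
t=7: [219, 238, 213, 142, 195, 241, 201]
t=8: [156, 174, 150, 83, 133, 177, 139]
t=9: [85, 102, 79, 187, 234, 105, 69]
t=10: [247, 263, 242, 173, 217, 266, 232]
t=11: [211, 226, 206, 141, 183, 229, 197]
t=12: [140, 154, 135, 73, 113, 157, 127]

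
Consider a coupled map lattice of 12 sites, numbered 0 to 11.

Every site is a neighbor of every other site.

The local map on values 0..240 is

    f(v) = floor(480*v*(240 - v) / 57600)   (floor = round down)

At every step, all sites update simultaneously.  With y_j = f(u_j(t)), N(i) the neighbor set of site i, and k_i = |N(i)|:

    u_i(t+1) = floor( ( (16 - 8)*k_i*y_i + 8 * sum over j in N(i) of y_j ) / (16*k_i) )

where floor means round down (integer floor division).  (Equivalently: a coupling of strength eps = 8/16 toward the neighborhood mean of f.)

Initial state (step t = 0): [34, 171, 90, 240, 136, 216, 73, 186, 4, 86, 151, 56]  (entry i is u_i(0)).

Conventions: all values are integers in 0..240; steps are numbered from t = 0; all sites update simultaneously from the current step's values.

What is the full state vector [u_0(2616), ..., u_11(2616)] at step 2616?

Answer: [119, 119, 119, 119, 119, 119, 119, 119, 119, 119, 119, 119]
Key observation: The state at step 4, [119, 119, 119, 119, 119, 119, 119, 119, 119, 119, 119, 119], reappears at step 5: the system is in a cycle of period 1 from step 4 on.  Therefore the state at step 2616 equals the state at step 4 + ((2616 - 4) mod 1) = 4, which is [119, 119, 119, 119, 119, 119, 119, 119, 119, 119, 119, 119].

Derivation:
t=0: [34, 171, 90, 240, 136, 216, 73, 186, 4, 86, 151, 56]
t=1: [68, 86, 92, 42, 95, 61, 87, 79, 45, 92, 92, 80]
t=2: [99, 105, 106, 86, 106, 96, 105, 102, 88, 106, 106, 103]
t=3: [116, 117, 117, 113, 117, 115, 117, 116, 113, 117, 117, 116]
t=4: [119, 119, 119, 119, 119, 119, 119, 119, 119, 119, 119, 119]
t=5: [119, 119, 119, 119, 119, 119, 119, 119, 119, 119, 119, 119]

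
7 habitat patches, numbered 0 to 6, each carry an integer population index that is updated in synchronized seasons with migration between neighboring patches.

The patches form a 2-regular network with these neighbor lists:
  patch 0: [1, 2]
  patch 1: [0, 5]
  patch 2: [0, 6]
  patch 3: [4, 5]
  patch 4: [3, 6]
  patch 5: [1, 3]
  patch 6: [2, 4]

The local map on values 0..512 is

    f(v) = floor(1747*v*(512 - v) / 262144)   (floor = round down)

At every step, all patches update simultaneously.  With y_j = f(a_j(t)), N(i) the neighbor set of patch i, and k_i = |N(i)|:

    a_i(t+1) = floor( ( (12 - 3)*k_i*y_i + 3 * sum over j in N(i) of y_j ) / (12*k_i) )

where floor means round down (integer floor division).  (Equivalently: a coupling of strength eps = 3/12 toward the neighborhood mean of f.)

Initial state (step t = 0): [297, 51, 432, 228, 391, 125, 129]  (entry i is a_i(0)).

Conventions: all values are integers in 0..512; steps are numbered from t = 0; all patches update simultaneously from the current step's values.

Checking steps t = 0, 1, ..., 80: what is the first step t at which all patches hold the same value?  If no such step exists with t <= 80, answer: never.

Answer: 16
Key observation: Synchronization is absorbing here: once all patches are equal they stay equal, and step 16 is the first all-equal step.

Derivation:
t=0: [297, 51, 432, 228, 391, 125, 129]  (not all equal)
t=1: [367, 210, 266, 402, 331, 314, 314]  (not all equal)
t=2: [372, 412, 423, 322, 387, 400, 414]  (not all equal)
t=3: [325, 286, 264, 382, 326, 308, 274]  (not all equal)
t=4: [412, 425, 431, 350, 398, 408, 430]  (not all equal)
t=5: [265, 254, 237, 355, 302, 289, 242]  (not all equal)
t=6: [435, 435, 434, 384, 417, 422, 433]  (not all equal)
t=7: [223, 226, 225, 309, 267, 258, 231]  (not all equal)
t=8: [429, 430, 430, 422, 432, 433, 432]  (not all equal)
t=9: [236, 233, 233, 246, 232, 231, 230]  (not all equal)
t=10: [433, 433, 433, 435, 432, 432, 432]  (not all equal)
t=11: [227, 227, 227, 224, 229, 228, 229]  (not all equal)
t=12: [431, 431, 431, 429, 430, 430, 431]  (not all equal)
t=13: [232, 232, 232, 236, 234, 234, 232]  (not all equal)
t=14: [432, 432, 432, 433, 433, 433, 432]  (not all equal)
t=15: [230, 229, 230, 227, 227, 227, 229]  (not all equal)
t=16: [431, 431, 431, 431, 431, 431, 431]  (all equal)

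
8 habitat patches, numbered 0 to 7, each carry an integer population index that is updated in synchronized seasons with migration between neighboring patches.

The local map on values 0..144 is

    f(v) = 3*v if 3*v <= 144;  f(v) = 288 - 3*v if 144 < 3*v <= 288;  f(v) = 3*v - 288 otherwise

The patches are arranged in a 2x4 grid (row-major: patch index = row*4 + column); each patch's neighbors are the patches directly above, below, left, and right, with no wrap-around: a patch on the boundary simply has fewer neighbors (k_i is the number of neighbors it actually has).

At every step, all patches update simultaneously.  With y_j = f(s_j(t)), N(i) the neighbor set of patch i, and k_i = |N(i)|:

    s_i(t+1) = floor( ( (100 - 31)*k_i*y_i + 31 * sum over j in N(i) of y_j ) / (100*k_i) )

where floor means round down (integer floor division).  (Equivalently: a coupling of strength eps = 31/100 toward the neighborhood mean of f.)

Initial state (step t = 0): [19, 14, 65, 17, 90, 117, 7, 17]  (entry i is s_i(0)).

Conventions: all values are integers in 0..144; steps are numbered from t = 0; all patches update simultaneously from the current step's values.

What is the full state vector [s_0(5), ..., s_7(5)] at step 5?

Answer: [71, 74, 72, 65, 35, 93, 76, 66]

Derivation:
t=0: [19, 14, 65, 17, 90, 117, 7, 17]
t=1: [48, 50, 75, 57, 31, 51, 35, 46]
t=2: [135, 130, 80, 111, 107, 127, 107, 129]
t=3: [101, 97, 51, 53, 55, 81, 47, 80]
t=4: [29, 22, 121, 117, 94, 58, 120, 74]
t=5: [71, 74, 72, 65, 35, 93, 76, 66]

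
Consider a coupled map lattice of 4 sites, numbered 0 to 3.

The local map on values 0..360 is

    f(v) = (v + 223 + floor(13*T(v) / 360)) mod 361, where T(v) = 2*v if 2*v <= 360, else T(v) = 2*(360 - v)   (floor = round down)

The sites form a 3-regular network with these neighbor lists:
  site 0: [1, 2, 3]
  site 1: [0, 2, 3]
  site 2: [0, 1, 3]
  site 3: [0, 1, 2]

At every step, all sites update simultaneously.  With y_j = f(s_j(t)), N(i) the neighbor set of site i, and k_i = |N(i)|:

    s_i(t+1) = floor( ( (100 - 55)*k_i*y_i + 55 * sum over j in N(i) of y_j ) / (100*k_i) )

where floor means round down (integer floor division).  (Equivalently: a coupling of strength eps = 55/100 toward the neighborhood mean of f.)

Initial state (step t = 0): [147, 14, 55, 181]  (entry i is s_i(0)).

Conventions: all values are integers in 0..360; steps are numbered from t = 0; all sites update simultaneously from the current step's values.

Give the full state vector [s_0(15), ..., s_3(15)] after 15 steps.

Answer: [289, 289, 289, 289]

Derivation:
t=0: [147, 14, 55, 181]
t=1: [113, 172, 183, 123]
t=2: [238, 159, 162, 241]
t=3: [81, 60, 61, 82]
t=4: [301, 295, 295, 301]
t=5: [164, 163, 163, 164]
t=6: [36, 36, 36, 36]
t=7: [261, 261, 261, 261]
t=8: [130, 130, 130, 130]
t=9: [1, 1, 1, 1]
t=10: [224, 224, 224, 224]
t=11: [95, 95, 95, 95]
t=12: [324, 324, 324, 324]
t=13: [188, 188, 188, 188]
t=14: [62, 62, 62, 62]
t=15: [289, 289, 289, 289]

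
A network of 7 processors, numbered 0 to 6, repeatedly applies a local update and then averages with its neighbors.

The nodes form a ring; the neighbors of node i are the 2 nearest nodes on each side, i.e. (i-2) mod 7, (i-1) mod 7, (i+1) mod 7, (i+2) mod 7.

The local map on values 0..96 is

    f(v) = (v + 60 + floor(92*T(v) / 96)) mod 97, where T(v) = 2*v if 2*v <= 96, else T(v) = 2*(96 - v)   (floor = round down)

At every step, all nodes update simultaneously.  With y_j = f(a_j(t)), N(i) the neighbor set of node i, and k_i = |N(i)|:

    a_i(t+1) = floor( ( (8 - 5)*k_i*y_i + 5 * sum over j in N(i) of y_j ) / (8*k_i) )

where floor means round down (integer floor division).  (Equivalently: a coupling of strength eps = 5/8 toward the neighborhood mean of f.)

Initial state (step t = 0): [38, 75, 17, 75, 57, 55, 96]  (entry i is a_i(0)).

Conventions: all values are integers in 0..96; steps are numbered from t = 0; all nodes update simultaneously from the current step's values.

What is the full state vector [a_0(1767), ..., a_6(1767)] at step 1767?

Answer: [68, 69, 53, 69, 68, 79, 79]
Key observation: The state at step 7, [68, 69, 53, 69, 68, 79, 79], reappears at step 9: the system is in a cycle of period 2 from step 7 on.  Therefore the state at step 1767 equals the state at step 7 + ((1767 - 7) mod 2) = 7, which is [68, 69, 53, 69, 68, 79, 79].

Derivation:
t=0: [38, 75, 17, 75, 57, 55, 96]
t=1: [65, 63, 54, 73, 73, 83, 75]
t=2: [69, 71, 52, 67, 65, 77, 80]
t=3: [67, 68, 53, 70, 69, 79, 78]
t=4: [68, 69, 52, 68, 67, 78, 79]
t=5: [68, 69, 53, 69, 68, 79, 78]
t=6: [67, 69, 52, 68, 67, 78, 78]
t=7: [68, 69, 53, 69, 68, 79, 79]
t=8: [67, 68, 52, 68, 67, 78, 78]
t=9: [68, 69, 53, 69, 68, 79, 79]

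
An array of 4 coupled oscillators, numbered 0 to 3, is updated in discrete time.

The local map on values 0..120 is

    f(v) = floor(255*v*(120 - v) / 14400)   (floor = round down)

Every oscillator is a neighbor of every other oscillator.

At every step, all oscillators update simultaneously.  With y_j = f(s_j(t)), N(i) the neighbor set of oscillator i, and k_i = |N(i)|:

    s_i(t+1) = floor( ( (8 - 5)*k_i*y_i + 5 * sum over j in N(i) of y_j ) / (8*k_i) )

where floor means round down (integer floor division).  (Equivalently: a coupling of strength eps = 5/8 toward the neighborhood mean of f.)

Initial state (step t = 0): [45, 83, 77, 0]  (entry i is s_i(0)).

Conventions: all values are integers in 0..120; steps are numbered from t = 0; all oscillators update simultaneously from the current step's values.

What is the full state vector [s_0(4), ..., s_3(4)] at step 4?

Simulating step by step:
t=0: [45, 83, 77, 0]
t=1: [45, 44, 45, 35]
t=2: [57, 57, 57, 56]
t=3: [63, 63, 63, 63]
t=4: [63, 63, 63, 63]

Answer: [63, 63, 63, 63]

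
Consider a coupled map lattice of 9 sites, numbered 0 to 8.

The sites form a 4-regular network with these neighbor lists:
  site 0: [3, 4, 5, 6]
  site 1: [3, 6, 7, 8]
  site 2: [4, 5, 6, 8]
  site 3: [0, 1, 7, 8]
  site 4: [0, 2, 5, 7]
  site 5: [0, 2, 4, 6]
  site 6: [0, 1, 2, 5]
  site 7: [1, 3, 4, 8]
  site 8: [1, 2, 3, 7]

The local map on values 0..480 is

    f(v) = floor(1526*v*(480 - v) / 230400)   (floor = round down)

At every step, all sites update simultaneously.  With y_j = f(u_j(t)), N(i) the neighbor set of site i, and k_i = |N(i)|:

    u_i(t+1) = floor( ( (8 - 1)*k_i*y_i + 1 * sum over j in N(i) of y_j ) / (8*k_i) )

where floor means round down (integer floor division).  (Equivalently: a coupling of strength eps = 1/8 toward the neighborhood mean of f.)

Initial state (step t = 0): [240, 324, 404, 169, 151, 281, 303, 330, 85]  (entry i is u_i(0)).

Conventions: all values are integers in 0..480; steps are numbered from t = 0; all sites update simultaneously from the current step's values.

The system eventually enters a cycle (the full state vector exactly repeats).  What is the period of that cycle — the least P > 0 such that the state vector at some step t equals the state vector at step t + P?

Simulating step by step:
t=0: [240, 324, 404, 169, 151, 281, 303, 330, 85]
t=1: [377, 331, 217, 344, 327, 363, 350, 324, 232]
t=2: [263, 326, 370, 310, 328, 285, 302, 334, 375]
t=3: [373, 330, 276, 345, 330, 363, 353, 321, 267]
t=4: [268, 327, 365, 310, 325, 285, 297, 337, 371]
t=5: [373, 330, 284, 345, 333, 364, 356, 319, 273]
t=6: [268, 327, 361, 310, 322, 283, 294, 339, 369]
t=7: [373, 330, 290, 345, 336, 365, 359, 316, 277]
t=8: [268, 327, 357, 310, 319, 281, 289, 341, 367]
t=9: [373, 330, 295, 345, 339, 366, 362, 314, 279]
t=10: [267, 326, 354, 310, 315, 279, 285, 343, 366]
t=11: [373, 331, 300, 345, 343, 367, 364, 312, 281]
t=12: [267, 326, 350, 310, 310, 277, 282, 344, 365]
t=13: [373, 331, 306, 345, 347, 369, 366, 311, 283]
t=14: [267, 325, 346, 310, 305, 274, 279, 345, 364]
t=15: [374, 332, 311, 345, 351, 370, 368, 310, 284]
t=16: [265, 324, 342, 310, 300, 272, 275, 346, 363]
t=17: [375, 333, 316, 345, 355, 371, 370, 309, 286]
t=18: [263, 323, 337, 310, 294, 270, 272, 345, 362]
t=19: [375, 334, 322, 346, 359, 372, 371, 311, 287]
t=20: [262, 322, 331, 309, 288, 268, 270, 344, 361]
t=21: [376, 335, 329, 346, 363, 374, 372, 312, 289]
t=22: [260, 321, 324, 308, 283, 264, 269, 343, 360]
t=23: [376, 337, 336, 347, 366, 375, 372, 314, 291]
t=24: [260, 319, 316, 307, 278, 262, 268, 341, 358]
t=25: [376, 339, 344, 348, 368, 376, 373, 316, 294]
t=26: [260, 316, 306, 305, 274, 260, 266, 339, 356]
t=27: [377, 341, 352, 350, 370, 377, 375, 319, 298]
t=28: [258, 313, 296, 303, 271, 258, 262, 336, 353]
t=29: [378, 344, 359, 352, 373, 378, 376, 322, 302]
t=30: [256, 309, 286, 300, 266, 256, 260, 332, 349]
t=31: [378, 347, 366, 354, 375, 378, 376, 327, 307]
t=32: [256, 305, 276, 296, 262, 255, 259, 327, 344]
t=33: [378, 351, 370, 357, 376, 379, 378, 333, 314]
t=34: [256, 299, 270, 291, 260, 253, 256, 320, 338]
t=35: [378, 356, 373, 362, 376, 379, 378, 340, 322]
t=36: [255, 292, 265, 284, 259, 253, 256, 312, 330]
t=37: [379, 362, 375, 366, 378, 379, 378, 348, 331]
t=38: [253, 283, 261, 277, 256, 253, 255, 301, 320]
t=39: [379, 368, 376, 370, 378, 379, 379, 357, 342]
t=40: [253, 273, 259, 270, 256, 253, 253, 288, 307]
t=41: [379, 373, 378, 374, 378, 379, 379, 366, 353]
t=42: [253, 264, 256, 263, 255, 253, 253, 275, 292]
t=43: [379, 376, 378, 376, 379, 379, 379, 373, 364]
t=44: [253, 258, 255, 258, 253, 253, 253, 263, 276]
t=45: [379, 378, 379, 378, 379, 380, 379, 377, 372]
t=46: [253, 255, 253, 255, 253, 251, 253, 257, 264]
t=47: [380, 379, 379, 379, 379, 380, 380, 379, 377]
t=48: [251, 253, 253, 253, 252, 251, 251, 253, 256]
t=49: [380, 379, 379, 379, 380, 380, 380, 379, 379]
t=50: [251, 252, 252, 252, 251, 251, 251, 252, 253]
t=51: [380, 380, 380, 380, 380, 380, 380, 380, 380]
t=52: [251, 251, 251, 251, 251, 251, 251, 251, 251]
t=53: [380, 380, 380, 380, 380, 380, 380, 380, 380]

Answer: 2
Key observation: The state at step 51, [380, 380, 380, 380, 380, 380, 380, 380, 380], reappears at step 53 — and no state repeats earlier — so the cycle the system enters has period 2.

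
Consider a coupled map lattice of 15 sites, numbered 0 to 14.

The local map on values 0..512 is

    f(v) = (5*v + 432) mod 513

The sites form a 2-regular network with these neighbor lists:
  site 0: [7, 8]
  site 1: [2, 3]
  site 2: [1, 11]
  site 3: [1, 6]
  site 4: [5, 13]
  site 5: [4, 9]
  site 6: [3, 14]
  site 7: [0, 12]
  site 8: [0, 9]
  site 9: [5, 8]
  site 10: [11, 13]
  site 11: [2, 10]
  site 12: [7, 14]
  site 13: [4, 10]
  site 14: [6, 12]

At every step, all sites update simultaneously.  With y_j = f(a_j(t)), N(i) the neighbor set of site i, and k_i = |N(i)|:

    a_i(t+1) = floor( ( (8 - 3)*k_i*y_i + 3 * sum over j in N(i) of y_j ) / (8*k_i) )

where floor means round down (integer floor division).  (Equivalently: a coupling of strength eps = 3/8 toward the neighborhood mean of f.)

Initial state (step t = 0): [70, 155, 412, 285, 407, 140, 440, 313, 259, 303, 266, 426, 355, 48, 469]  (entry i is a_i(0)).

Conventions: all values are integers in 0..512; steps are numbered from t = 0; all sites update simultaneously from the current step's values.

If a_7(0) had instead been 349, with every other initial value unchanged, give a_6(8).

Answer: a_6(8) = 15
Key observation: This trace re-runs the system from the modified initial state.

Derivation:
t=0: [70, 155, 412, 285, 407, 140, 440, 349, 259, 303, 266, 426, 355, 48, 469]
t=1: [226, 255, 404, 245, 309, 220, 141, 157, 244, 310, 264, 443, 160, 219, 174]
t=2: [71, 202, 296, 126, 462, 481, 143, 162, 158, 392, 242, 166, 216, 435, 231]
t=3: [248, 336, 355, 123, 169, 266, 91, 277, 237, 300, 116, 236, 353, 78, 143]
t=4: [149, 70, 121, 94, 256, 260, 260, 225, 147, 302, 383, 168, 165, 333, 172]
t=5: [124, 243, 103, 329, 152, 228, 243, 82, 192, 314, 238, 211, 197, 115, 245]
t=6: [146, 153, 377, 56, 202, 138, 94, 283, 320, 364, 230, 385, 328, 355, 167]
t=7: [235, 193, 254, 229, 307, 175, 325, 221, 371, 235, 113, 248, 115, 182, 227]
t=8: [182, 269, 196, 94, 379, 268, 15, 424, 172, 139, 386, 204, 409, 368, 111]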